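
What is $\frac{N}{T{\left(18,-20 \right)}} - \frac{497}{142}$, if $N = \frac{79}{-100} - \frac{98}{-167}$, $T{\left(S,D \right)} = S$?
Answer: $- \frac{117277}{33400} \approx -3.5113$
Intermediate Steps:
$N = - \frac{3393}{16700}$ ($N = 79 \left(- \frac{1}{100}\right) - - \frac{98}{167} = - \frac{79}{100} + \frac{98}{167} = - \frac{3393}{16700} \approx -0.20317$)
$\frac{N}{T{\left(18,-20 \right)}} - \frac{497}{142} = - \frac{3393}{16700 \cdot 18} - \frac{497}{142} = \left(- \frac{3393}{16700}\right) \frac{1}{18} - \frac{7}{2} = - \frac{377}{33400} - \frac{7}{2} = - \frac{117277}{33400}$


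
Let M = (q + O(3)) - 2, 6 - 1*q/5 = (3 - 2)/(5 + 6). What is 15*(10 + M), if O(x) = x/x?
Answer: 6360/11 ≈ 578.18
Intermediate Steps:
q = 325/11 (q = 30 - 5*(3 - 2)/(5 + 6) = 30 - 5/11 = 325/11 ≈ 29.545)
O(x) = 1
M = 314/11 (M = (325/11 + 1) - 2 = 336/11 - 2 = 314/11 ≈ 28.545)
15*(10 + M) = 15*(10 + 314/11) = 15*(424/11) = 6360/11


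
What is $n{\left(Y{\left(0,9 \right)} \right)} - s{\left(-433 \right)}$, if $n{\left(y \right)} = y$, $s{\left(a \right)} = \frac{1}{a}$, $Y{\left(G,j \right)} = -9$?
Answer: $- \frac{3896}{433} \approx -8.9977$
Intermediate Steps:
$n{\left(Y{\left(0,9 \right)} \right)} - s{\left(-433 \right)} = -9 - \frac{1}{-433} = -9 - - \frac{1}{433} = -9 + \frac{1}{433} = - \frac{3896}{433}$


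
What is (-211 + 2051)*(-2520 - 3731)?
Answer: -11501840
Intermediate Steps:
(-211 + 2051)*(-2520 - 3731) = 1840*(-6251) = -11501840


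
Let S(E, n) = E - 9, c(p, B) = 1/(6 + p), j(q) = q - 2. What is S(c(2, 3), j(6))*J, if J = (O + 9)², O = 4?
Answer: -11999/8 ≈ -1499.9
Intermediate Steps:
j(q) = -2 + q
S(E, n) = -9 + E
J = 169 (J = (4 + 9)² = 13² = 169)
S(c(2, 3), j(6))*J = (-9 + 1/(6 + 2))*169 = (-9 + 1/8)*169 = (-9 + ⅛)*169 = -71/8*169 = -11999/8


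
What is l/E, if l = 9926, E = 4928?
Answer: 709/352 ≈ 2.0142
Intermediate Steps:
l/E = 9926/4928 = 9926*(1/4928) = 709/352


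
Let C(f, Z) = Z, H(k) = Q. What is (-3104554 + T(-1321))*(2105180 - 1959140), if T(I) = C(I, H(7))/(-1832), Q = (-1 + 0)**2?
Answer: -103826096168895/229 ≈ -4.5339e+11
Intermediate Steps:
Q = 1 (Q = (-1)**2 = 1)
H(k) = 1
T(I) = -1/1832 (T(I) = 1/(-1832) = 1*(-1/1832) = -1/1832)
(-3104554 + T(-1321))*(2105180 - 1959140) = (-3104554 - 1/1832)*(2105180 - 1959140) = -5687542929/1832*146040 = -103826096168895/229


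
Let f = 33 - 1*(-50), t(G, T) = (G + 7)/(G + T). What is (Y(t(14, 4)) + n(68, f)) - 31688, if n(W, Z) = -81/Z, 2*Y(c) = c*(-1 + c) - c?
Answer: -189376225/5976 ≈ -31689.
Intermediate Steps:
t(G, T) = (7 + G)/(G + T)
f = 83 (f = 33 + 50 = 83)
Y(c) = -c/2 + c*(-1 + c)/2 (Y(c) = (c*(-1 + c) - c)/2 = (-c + c*(-1 + c))/2 = -c/2 + c*(-1 + c)/2)
(Y(t(14, 4)) + n(68, f)) - 31688 = (((7 + 14)/(14 + 4))*(-2 + (7 + 14)/(14 + 4))/2 - 81/83) - 31688 = ((21/18)*(-2 + 21/18)/2 - 81*1/83) - 31688 = (((1/18)*21)*(-2 + (1/18)*21)/2 - 81/83) - 31688 = ((½)*(7/6)*(-2 + 7/6) - 81/83) - 31688 = ((½)*(7/6)*(-⅚) - 81/83) - 31688 = (-35/72 - 81/83) - 31688 = -8737/5976 - 31688 = -189376225/5976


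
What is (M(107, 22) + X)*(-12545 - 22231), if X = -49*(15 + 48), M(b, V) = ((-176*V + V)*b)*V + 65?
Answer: 315276503472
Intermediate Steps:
M(b, V) = 65 - 175*b*V**2 (M(b, V) = ((-175*V)*b)*V + 65 = (-175*V*b)*V + 65 = -175*b*V**2 + 65 = 65 - 175*b*V**2)
X = -3087 (X = -49*63 = -3087)
(M(107, 22) + X)*(-12545 - 22231) = ((65 - 175*107*22**2) - 3087)*(-12545 - 22231) = ((65 - 175*107*484) - 3087)*(-34776) = ((65 - 9062900) - 3087)*(-34776) = (-9062835 - 3087)*(-34776) = -9065922*(-34776) = 315276503472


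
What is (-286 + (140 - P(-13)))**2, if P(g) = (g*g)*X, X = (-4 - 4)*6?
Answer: 63457156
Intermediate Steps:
X = -48 (X = -8*6 = -48)
P(g) = -48*g**2 (P(g) = (g*g)*(-48) = g**2*(-48) = -48*g**2)
(-286 + (140 - P(-13)))**2 = (-286 + (140 - (-48)*(-13)**2))**2 = (-286 + (140 - (-48)*169))**2 = (-286 + (140 - 1*(-8112)))**2 = (-286 + (140 + 8112))**2 = (-286 + 8252)**2 = 7966**2 = 63457156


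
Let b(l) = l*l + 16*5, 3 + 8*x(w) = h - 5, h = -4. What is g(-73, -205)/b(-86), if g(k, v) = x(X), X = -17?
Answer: -1/4984 ≈ -0.00020064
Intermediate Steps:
x(w) = -3/2 (x(w) = -3/8 + (-4 - 5)/8 = -3/8 + (⅛)*(-9) = -3/8 - 9/8 = -3/2)
g(k, v) = -3/2
b(l) = 80 + l² (b(l) = l² + 80 = 80 + l²)
g(-73, -205)/b(-86) = -3/(2*(80 + (-86)²)) = -3/(2*(80 + 7396)) = -3/2/7476 = -3/2*1/7476 = -1/4984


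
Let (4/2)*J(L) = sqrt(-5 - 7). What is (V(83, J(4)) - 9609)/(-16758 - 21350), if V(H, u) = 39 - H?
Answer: 1379/5444 ≈ 0.25331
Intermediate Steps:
J(L) = I*sqrt(3) (J(L) = sqrt(-5 - 7)/2 = sqrt(-12)/2 = (2*I*sqrt(3))/2 = I*sqrt(3))
(V(83, J(4)) - 9609)/(-16758 - 21350) = ((39 - 1*83) - 9609)/(-16758 - 21350) = ((39 - 83) - 9609)/(-38108) = (-44 - 9609)*(-1/38108) = -9653*(-1/38108) = 1379/5444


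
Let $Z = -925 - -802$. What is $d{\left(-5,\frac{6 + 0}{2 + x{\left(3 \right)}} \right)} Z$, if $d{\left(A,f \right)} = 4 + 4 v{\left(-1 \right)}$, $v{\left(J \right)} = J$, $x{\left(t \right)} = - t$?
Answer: $0$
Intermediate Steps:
$d{\left(A,f \right)} = 0$ ($d{\left(A,f \right)} = 4 + 4 \left(-1\right) = 4 - 4 = 0$)
$Z = -123$ ($Z = -925 + 802 = -123$)
$d{\left(-5,\frac{6 + 0}{2 + x{\left(3 \right)}} \right)} Z = 0 \left(-123\right) = 0$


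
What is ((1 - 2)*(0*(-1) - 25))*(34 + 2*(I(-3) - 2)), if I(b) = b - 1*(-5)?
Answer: 850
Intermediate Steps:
I(b) = 5 + b (I(b) = b + 5 = 5 + b)
((1 - 2)*(0*(-1) - 25))*(34 + 2*(I(-3) - 2)) = ((1 - 2)*(0*(-1) - 25))*(34 + 2*((5 - 3) - 2)) = (-(0 - 25))*(34 + 2*(2 - 2)) = (-1*(-25))*(34 + 2*0) = 25*(34 + 0) = 25*34 = 850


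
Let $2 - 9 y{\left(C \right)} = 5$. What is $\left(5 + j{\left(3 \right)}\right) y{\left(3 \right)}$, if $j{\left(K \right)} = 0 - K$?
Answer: $- \frac{2}{3} \approx -0.66667$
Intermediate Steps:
$y{\left(C \right)} = - \frac{1}{3}$ ($y{\left(C \right)} = \frac{2}{9} - \frac{5}{9} = - \frac{1}{3}$)
$j{\left(K \right)} = - K$
$\left(5 + j{\left(3 \right)}\right) y{\left(3 \right)} = \left(5 - 3\right) \left(- \frac{1}{3}\right) = 2 \left(- \frac{1}{3}\right) = - \frac{2}{3}$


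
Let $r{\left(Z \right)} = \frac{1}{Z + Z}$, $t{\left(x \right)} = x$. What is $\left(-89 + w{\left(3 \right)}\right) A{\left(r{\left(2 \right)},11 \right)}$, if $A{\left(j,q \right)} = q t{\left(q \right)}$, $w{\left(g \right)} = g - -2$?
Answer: $-10164$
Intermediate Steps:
$w{\left(g \right)} = 2 + g$ ($w{\left(g \right)} = g + 2 = 2 + g$)
$r{\left(Z \right)} = \frac{1}{2 Z}$
$A{\left(j,q \right)} = q^{2}$ ($A{\left(j,q \right)} = q q = q^{2}$)
$\left(-89 + w{\left(3 \right)}\right) A{\left(r{\left(2 \right)},11 \right)} = \left(-89 + \left(2 + 3\right)\right) 11^{2} = \left(-89 + 5\right) 121 = \left(-84\right) 121 = -10164$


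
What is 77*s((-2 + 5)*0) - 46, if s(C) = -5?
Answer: -431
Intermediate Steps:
77*s((-2 + 5)*0) - 46 = 77*(-5) - 46 = -385 - 46 = -431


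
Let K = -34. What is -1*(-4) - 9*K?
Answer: 310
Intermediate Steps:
-1*(-4) - 9*K = -1*(-4) - 9*(-34) = 4 + 306 = 310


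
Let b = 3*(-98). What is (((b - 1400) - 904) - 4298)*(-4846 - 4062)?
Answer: 61429568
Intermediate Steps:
b = -294
(((b - 1400) - 904) - 4298)*(-4846 - 4062) = (((-294 - 1400) - 904) - 4298)*(-4846 - 4062) = ((-1694 - 904) - 4298)*(-8908) = (-2598 - 4298)*(-8908) = -6896*(-8908) = 61429568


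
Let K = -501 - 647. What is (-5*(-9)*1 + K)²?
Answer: 1216609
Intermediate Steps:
K = -1148
(-5*(-9)*1 + K)² = (-5*(-9)*1 - 1148)² = (45*1 - 1148)² = (45 - 1148)² = (-1103)² = 1216609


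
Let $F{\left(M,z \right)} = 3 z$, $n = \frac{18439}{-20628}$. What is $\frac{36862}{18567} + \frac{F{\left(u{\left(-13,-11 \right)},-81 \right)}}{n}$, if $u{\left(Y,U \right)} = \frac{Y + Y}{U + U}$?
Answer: $\frac{93748716886}{342356913} \approx 273.83$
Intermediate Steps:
$n = - \frac{18439}{20628}$ ($n = 18439 \left(- \frac{1}{20628}\right) = - \frac{18439}{20628} \approx -0.89388$)
$u{\left(Y,U \right)} = \frac{Y}{U}$ ($u{\left(Y,U \right)} = \frac{2 Y}{2 U} = 2 Y \frac{1}{2 U} = \frac{Y}{U}$)
$\frac{36862}{18567} + \frac{F{\left(u{\left(-13,-11 \right)},-81 \right)}}{n} = \frac{36862}{18567} + \frac{3 \left(-81\right)}{- \frac{18439}{20628}} = 36862 \cdot \frac{1}{18567} - - \frac{5012604}{18439} = \frac{36862}{18567} + \frac{5012604}{18439} = \frac{93748716886}{342356913}$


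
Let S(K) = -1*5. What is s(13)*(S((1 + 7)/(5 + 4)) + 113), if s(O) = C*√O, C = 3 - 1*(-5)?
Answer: 864*√13 ≈ 3115.2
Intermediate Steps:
C = 8 (C = 3 + 5 = 8)
s(O) = 8*√O
S(K) = -5
s(13)*(S((1 + 7)/(5 + 4)) + 113) = (8*√13)*(-5 + 113) = (8*√13)*108 = 864*√13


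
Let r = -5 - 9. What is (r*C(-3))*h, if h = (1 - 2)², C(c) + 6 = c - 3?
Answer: 168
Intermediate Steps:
C(c) = -9 + c (C(c) = -6 + (c - 3) = -6 + (-3 + c) = -9 + c)
r = -14
h = 1 (h = (-1)² = 1)
(r*C(-3))*h = -14*(-9 - 3)*1 = -14*(-12)*1 = 168*1 = 168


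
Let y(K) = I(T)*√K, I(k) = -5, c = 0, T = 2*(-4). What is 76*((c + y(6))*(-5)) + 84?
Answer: 84 + 1900*√6 ≈ 4738.0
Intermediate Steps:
T = -8
y(K) = -5*√K
76*((c + y(6))*(-5)) + 84 = 76*((0 - 5*√6)*(-5)) + 84 = 76*(-5*√6*(-5)) + 84 = 76*(25*√6) + 84 = 1900*√6 + 84 = 84 + 1900*√6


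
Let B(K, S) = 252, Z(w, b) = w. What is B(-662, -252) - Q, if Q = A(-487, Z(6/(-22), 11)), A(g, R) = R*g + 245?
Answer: -1384/11 ≈ -125.82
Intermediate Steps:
A(g, R) = 245 + R*g
Q = 4156/11 (Q = 245 + (6/(-22))*(-487) = 245 + (6*(-1/22))*(-487) = 245 - 3/11*(-487) = 245 + 1461/11 = 4156/11 ≈ 377.82)
B(-662, -252) - Q = 252 - 1*4156/11 = 252 - 4156/11 = -1384/11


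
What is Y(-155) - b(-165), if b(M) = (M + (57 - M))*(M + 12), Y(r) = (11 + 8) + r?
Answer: 8585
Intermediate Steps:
Y(r) = 19 + r
b(M) = 684 + 57*M (b(M) = 57*(12 + M) = 684 + 57*M)
Y(-155) - b(-165) = (19 - 155) - (684 + 57*(-165)) = -136 - (684 - 9405) = -136 - 1*(-8721) = -136 + 8721 = 8585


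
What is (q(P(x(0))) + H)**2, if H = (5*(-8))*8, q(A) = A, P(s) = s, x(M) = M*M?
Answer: 102400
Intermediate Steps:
x(M) = M**2
H = -320 (H = -40*8 = -320)
(q(P(x(0))) + H)**2 = (0**2 - 320)**2 = (0 - 320)**2 = (-320)**2 = 102400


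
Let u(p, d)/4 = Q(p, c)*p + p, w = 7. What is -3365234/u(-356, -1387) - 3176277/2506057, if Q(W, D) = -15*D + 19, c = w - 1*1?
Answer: -190219119863/5430516560 ≈ -35.028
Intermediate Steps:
c = 6 (c = 7 - 1*1 = 7 - 1 = 6)
Q(W, D) = 19 - 15*D
u(p, d) = -280*p (u(p, d) = 4*((19 - 15*6)*p + p) = 4*((19 - 90)*p + p) = 4*(-71*p + p) = 4*(-70*p) = -280*p)
-3365234/u(-356, -1387) - 3176277/2506057 = -3365234/((-280*(-356))) - 3176277/2506057 = -3365234/99680 - 3176277*1/2506057 = -3365234*1/99680 - 138099/108959 = -1682617/49840 - 138099/108959 = -190219119863/5430516560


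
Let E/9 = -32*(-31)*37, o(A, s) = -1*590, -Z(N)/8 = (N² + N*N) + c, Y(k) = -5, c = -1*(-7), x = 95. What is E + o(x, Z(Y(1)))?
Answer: 329746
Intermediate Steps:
c = 7
Z(N) = -56 - 16*N² (Z(N) = -8*((N² + N*N) + 7) = -8*((N² + N²) + 7) = -8*(2*N² + 7) = -8*(7 + 2*N²) = -56 - 16*N²)
o(A, s) = -590
E = 330336 (E = 9*(-32*(-31)*37) = 9*(992*37) = 9*36704 = 330336)
E + o(x, Z(Y(1))) = 330336 - 590 = 329746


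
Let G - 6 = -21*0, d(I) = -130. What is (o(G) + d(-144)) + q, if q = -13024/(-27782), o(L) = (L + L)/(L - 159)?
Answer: -91820782/708441 ≈ -129.61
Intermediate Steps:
G = 6 (G = 6 - 21*0 = 6 + 0 = 6)
o(L) = 2*L/(-159 + L) (o(L) = (2*L)/(-159 + L) = 2*L/(-159 + L))
q = 6512/13891 (q = -13024*(-1/27782) = 6512/13891 ≈ 0.46879)
(o(G) + d(-144)) + q = (2*6/(-159 + 6) - 130) + 6512/13891 = (2*6/(-153) - 130) + 6512/13891 = (2*6*(-1/153) - 130) + 6512/13891 = (-4/51 - 130) + 6512/13891 = -6634/51 + 6512/13891 = -91820782/708441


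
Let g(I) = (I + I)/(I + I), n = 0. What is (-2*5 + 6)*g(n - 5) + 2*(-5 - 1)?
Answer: -16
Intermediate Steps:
g(I) = 1 (g(I) = (2*I)/((2*I)) = (2*I)*(1/(2*I)) = 1)
(-2*5 + 6)*g(n - 5) + 2*(-5 - 1) = (-2*5 + 6)*1 + 2*(-5 - 1) = (-10 + 6)*1 + 2*(-6) = -4*1 - 12 = -4 - 12 = -16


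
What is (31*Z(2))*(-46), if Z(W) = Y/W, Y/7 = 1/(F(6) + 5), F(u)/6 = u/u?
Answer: -4991/11 ≈ -453.73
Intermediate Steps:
F(u) = 6 (F(u) = 6*(u/u) = 6*1 = 6)
Y = 7/11 (Y = 7/(6 + 5) = 7/11 ≈ 0.63636)
Z(W) = 7/(11*W)
(31*Z(2))*(-46) = (31*((7/11)/2))*(-46) = (31*((7/11)*(1/2)))*(-46) = (31*(7/22))*(-46) = (217/22)*(-46) = -4991/11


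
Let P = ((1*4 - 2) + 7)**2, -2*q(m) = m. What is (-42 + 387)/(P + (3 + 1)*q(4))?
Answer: 345/73 ≈ 4.7260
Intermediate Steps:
q(m) = -m/2
P = 81 (P = ((4 - 2) + 7)**2 = (2 + 7)**2 = 9**2 = 81)
(-42 + 387)/(P + (3 + 1)*q(4)) = (-42 + 387)/(81 + (3 + 1)*(-1/2*4)) = 345/(81 + 4*(-2)) = 345/(81 - 8) = 345/73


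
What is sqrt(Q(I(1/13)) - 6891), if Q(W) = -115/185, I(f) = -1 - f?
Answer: I*sqrt(9434630)/37 ≈ 83.016*I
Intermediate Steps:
Q(W) = -23/37 (Q(W) = -115*1/185 = -23/37)
sqrt(Q(I(1/13)) - 6891) = sqrt(-23/37 - 6891) = sqrt(-254990/37) = I*sqrt(9434630)/37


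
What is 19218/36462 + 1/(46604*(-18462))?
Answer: 2755870956667/5228669322696 ≈ 0.52707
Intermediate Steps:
19218/36462 + 1/(46604*(-18462)) = 19218*(1/36462) + (1/46604)*(-1/18462) = 3203/6077 - 1/860403048 = 2755870956667/5228669322696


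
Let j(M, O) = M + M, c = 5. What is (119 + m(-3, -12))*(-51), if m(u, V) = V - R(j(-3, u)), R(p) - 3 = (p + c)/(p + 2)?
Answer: -21165/4 ≈ -5291.3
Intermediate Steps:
j(M, O) = 2*M
R(p) = 3 + (5 + p)/(2 + p) (R(p) = 3 + (p + 5)/(p + 2) = 3 + (5 + p)/(2 + p))
m(u, V) = -13/4 + V (m(u, V) = V - (11 + 4*(2*(-3)))/(2 + 2*(-3)) = V - (11 + 4*(-6))/(2 - 6) = V - (11 - 24)/(-4) = V - (-1)*(-13)/4 = V - 1*13/4 = V - 13/4 = -13/4 + V)
(119 + m(-3, -12))*(-51) = (119 + (-13/4 - 12))*(-51) = (119 - 61/4)*(-51) = (415/4)*(-51) = -21165/4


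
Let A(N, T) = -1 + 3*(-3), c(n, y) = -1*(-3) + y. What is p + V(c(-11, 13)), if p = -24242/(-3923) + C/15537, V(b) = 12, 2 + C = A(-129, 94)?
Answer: 369340230/20317217 ≈ 18.179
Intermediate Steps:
c(n, y) = 3 + y
A(N, T) = -10 (A(N, T) = -1 - 9 = -10)
C = -12 (C = -2 - 10 = -12)
p = 125533626/20317217 (p = -24242/(-3923) - 12/15537 = -24242*(-1/3923) - 12*1/15537 = 24242/3923 - 4/5179 = 125533626/20317217 ≈ 6.1787)
p + V(c(-11, 13)) = 125533626/20317217 + 12 = 369340230/20317217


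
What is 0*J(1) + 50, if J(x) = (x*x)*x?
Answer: 50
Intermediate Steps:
J(x) = x**3 (J(x) = x**2*x = x**3)
0*J(1) + 50 = 0*1**3 + 50 = 0*1 + 50 = 0 + 50 = 50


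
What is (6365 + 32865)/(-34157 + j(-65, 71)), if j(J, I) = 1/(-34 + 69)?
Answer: -686525/597747 ≈ -1.1485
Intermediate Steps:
j(J, I) = 1/35
(6365 + 32865)/(-34157 + j(-65, 71)) = (6365 + 32865)/(-34157 + 1/35) = 39230/(-1195494/35) = 39230*(-35/1195494) = -686525/597747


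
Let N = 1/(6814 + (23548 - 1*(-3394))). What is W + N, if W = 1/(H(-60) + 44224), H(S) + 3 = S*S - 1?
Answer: 1133/22419610 ≈ 5.0536e-5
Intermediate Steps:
H(S) = -4 + S² (H(S) = -3 + (S*S - 1) = -3 + (S² - 1) = -3 + (-1 + S²) = -4 + S²)
W = 1/47820 (W = 1/((-4 + (-60)²) + 44224) = 1/((-4 + 3600) + 44224) = 1/(3596 + 44224) = 1/47820 ≈ 2.0912e-5)
N = 1/33756 (N = 1/(6814 + (23548 + 3394)) = 1/(6814 + 26942) = 1/33756 ≈ 2.9624e-5)
W + N = 1/47820 + 1/33756 = 1133/22419610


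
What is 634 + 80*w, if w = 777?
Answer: 62794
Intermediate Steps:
634 + 80*w = 634 + 80*777 = 634 + 62160 = 62794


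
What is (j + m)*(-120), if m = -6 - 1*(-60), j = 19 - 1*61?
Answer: -1440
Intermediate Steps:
j = -42 (j = 19 - 61 = -42)
m = 54 (m = -6 + 60 = 54)
(j + m)*(-120) = (-42 + 54)*(-120) = 12*(-120) = -1440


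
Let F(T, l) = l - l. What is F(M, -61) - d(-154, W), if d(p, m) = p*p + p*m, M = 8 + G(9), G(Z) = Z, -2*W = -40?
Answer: -20636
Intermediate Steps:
W = 20 (W = -½*(-40) = 20)
M = 17 (M = 8 + 9 = 17)
F(T, l) = 0
d(p, m) = p² + m*p
F(M, -61) - d(-154, W) = 0 - (-154)*(20 - 154) = 0 - (-154)*(-134) = 0 - 1*20636 = 0 - 20636 = -20636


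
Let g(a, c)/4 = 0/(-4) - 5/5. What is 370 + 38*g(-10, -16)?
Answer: 218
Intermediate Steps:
g(a, c) = -4 (g(a, c) = 4*(0/(-4) - 5/5) = 4*(0*(-1/4) - 5*1/5) = 4*(0 - 1) = 4*(-1) = -4)
370 + 38*g(-10, -16) = 370 + 38*(-4) = 370 - 152 = 218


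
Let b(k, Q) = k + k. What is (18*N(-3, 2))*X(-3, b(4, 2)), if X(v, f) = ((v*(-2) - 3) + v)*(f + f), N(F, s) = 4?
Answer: 0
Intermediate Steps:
b(k, Q) = 2*k
X(v, f) = 2*f*(-3 - v) (X(v, f) = ((-2*v - 3) + v)*(2*f) = ((-3 - 2*v) + v)*(2*f) = (-3 - v)*(2*f) = 2*f*(-3 - v))
(18*N(-3, 2))*X(-3, b(4, 2)) = (18*4)*(-2*2*4*(3 - 3)) = 72*(-2*8*0) = 72*0 = 0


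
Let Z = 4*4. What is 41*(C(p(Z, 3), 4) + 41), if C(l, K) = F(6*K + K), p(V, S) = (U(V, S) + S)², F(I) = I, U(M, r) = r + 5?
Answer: 2829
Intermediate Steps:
Z = 16
U(M, r) = 5 + r
p(V, S) = (5 + 2*S)² (p(V, S) = ((5 + S) + S)² = (5 + 2*S)²)
C(l, K) = 7*K (C(l, K) = 6*K + K = 7*K)
41*(C(p(Z, 3), 4) + 41) = 41*(7*4 + 41) = 41*(28 + 41) = 41*69 = 2829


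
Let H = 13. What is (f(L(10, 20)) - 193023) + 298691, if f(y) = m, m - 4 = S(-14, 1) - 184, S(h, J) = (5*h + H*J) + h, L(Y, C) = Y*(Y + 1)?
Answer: 105417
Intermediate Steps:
L(Y, C) = Y*(1 + Y)
S(h, J) = 6*h + 13*J (S(h, J) = (5*h + 13*J) + h = 6*h + 13*J)
m = -251 (m = 4 + ((6*(-14) + 13*1) - 184) = 4 + ((-84 + 13) - 184) = 4 + (-71 - 184) = 4 - 255 = -251)
f(y) = -251
(f(L(10, 20)) - 193023) + 298691 = (-251 - 193023) + 298691 = -193274 + 298691 = 105417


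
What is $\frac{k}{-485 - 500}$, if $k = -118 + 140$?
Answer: $- \frac{22}{985} \approx -0.022335$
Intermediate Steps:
$k = 22$
$\frac{k}{-485 - 500} = \frac{22}{-485 - 500} = \frac{22}{-985} = 22 \left(- \frac{1}{985}\right) = - \frac{22}{985}$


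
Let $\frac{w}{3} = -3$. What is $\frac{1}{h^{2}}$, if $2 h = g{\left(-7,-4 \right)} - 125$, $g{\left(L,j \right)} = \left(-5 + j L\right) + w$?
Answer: $\frac{4}{12321} \approx 0.00032465$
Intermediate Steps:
$w = -9$ ($w = 3 \left(-3\right) = -9$)
$g{\left(L,j \right)} = -14 + L j$ ($g{\left(L,j \right)} = \left(-5 + j L\right) - 9 = \left(-5 + L j\right) - 9 = -14 + L j$)
$h = - \frac{111}{2}$ ($h = \frac{\left(-14 - -28\right) - 125}{2} = \frac{\left(-14 + 28\right) - 125}{2} = \frac{14 - 125}{2} = \frac{1}{2} \left(-111\right) = - \frac{111}{2} \approx -55.5$)
$\frac{1}{h^{2}} = \frac{1}{\left(- \frac{111}{2}\right)^{2}} = \frac{1}{\frac{12321}{4}} = \frac{4}{12321}$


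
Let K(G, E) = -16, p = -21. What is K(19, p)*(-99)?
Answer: 1584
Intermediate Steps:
K(19, p)*(-99) = -16*(-99) = 1584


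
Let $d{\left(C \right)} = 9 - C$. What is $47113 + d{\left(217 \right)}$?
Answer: $46905$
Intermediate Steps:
$47113 + d{\left(217 \right)} = 47113 + \left(9 - 217\right) = 47113 - 208 = 46905$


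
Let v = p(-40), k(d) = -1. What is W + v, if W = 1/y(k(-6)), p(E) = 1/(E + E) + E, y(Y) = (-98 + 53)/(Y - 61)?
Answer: -27817/720 ≈ -38.635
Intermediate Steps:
y(Y) = -45/(-61 + Y)
p(E) = E + 1/(2*E) (p(E) = 1/(2*E) + E = E + 1/(2*E))
v = -3201/80 (v = -40 + (½)/(-40) = -40 + (½)*(-1/40) = -40 - 1/80 = -3201/80 ≈ -40.013)
W = 62/45 (W = 1/(-45/(-61 - 1)) = 1/(-45/(-62)) = 1/(-45*(-1/62)) = 1/(45/62) = 62/45 ≈ 1.3778)
W + v = 62/45 - 3201/80 = -27817/720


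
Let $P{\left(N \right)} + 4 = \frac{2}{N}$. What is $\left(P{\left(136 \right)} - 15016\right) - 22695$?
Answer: $- \frac{2564619}{68} \approx -37715.0$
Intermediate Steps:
$P{\left(N \right)} = -4 + \frac{2}{N}$
$\left(P{\left(136 \right)} - 15016\right) - 22695 = \left(\left(-4 + \frac{2}{136}\right) - 15016\right) - 22695 = \left(\left(-4 + 2 \cdot \frac{1}{136}\right) - 15016\right) - 22695 = \left(\left(-4 + \frac{1}{68}\right) - 15016\right) - 22695 = \left(- \frac{271}{68} - 15016\right) - 22695 = - \frac{1021359}{68} - 22695 = - \frac{2564619}{68}$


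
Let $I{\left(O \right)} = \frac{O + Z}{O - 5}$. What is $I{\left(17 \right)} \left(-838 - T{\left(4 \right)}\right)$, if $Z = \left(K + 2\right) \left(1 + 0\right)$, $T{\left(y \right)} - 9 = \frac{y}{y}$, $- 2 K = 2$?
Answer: $-1272$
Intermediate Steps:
$K = -1$ ($K = \left(- \frac{1}{2}\right) 2 = -1$)
$T{\left(y \right)} = 10$ ($T{\left(y \right)} = 9 + \frac{y}{y} = 9 + 1 = 10$)
$Z = 1$ ($Z = \left(-1 + 2\right) \left(1 + 0\right) = 1 \cdot 1 = 1$)
$I{\left(O \right)} = \frac{1 + O}{-5 + O}$ ($I{\left(O \right)} = \frac{O + 1}{O - 5} = \frac{1 + O}{-5 + O}$)
$I{\left(17 \right)} \left(-838 - T{\left(4 \right)}\right) = \frac{1 + 17}{-5 + 17} \left(-838 - 10\right) = \frac{1}{12} \cdot 18 \left(-838 - 10\right) = \frac{1}{12} \cdot 18 \left(-848\right) = \frac{3}{2} \left(-848\right) = -1272$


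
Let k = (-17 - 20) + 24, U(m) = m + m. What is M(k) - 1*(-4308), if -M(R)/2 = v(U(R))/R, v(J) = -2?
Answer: 56000/13 ≈ 4307.7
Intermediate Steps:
U(m) = 2*m
k = -13 (k = -37 + 24 = -13)
M(R) = 4/R (M(R) = -(-4)/R = 4/R)
M(k) - 1*(-4308) = 4/(-13) - 1*(-4308) = 4*(-1/13) + 4308 = -4/13 + 4308 = 56000/13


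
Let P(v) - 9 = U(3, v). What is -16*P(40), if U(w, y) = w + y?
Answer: -832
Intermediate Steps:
P(v) = 12 + v (P(v) = 9 + (3 + v) = 12 + v)
-16*P(40) = -16*(12 + 40) = -16*52 = -832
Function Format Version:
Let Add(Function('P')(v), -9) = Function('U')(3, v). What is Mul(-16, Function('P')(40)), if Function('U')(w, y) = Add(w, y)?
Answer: -832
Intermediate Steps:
Function('P')(v) = Add(12, v) (Function('P')(v) = Add(9, Add(3, v)) = Add(12, v))
Mul(-16, Function('P')(40)) = Mul(-16, Add(12, 40)) = Mul(-16, 52) = -832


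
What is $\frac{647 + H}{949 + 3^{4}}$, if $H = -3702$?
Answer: $- \frac{611}{206} \approx -2.966$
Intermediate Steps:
$\frac{647 + H}{949 + 3^{4}} = \frac{647 - 3702}{949 + 3^{4}} = - \frac{3055}{949 + 81} = - \frac{3055}{1030} = \left(-3055\right) \frac{1}{1030} = - \frac{611}{206}$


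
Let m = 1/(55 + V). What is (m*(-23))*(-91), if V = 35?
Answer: 2093/90 ≈ 23.256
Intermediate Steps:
m = 1/90 (m = 1/(55 + 35) = 1/90 ≈ 0.011111)
(m*(-23))*(-91) = ((1/90)*(-23))*(-91) = -23/90*(-91) = 2093/90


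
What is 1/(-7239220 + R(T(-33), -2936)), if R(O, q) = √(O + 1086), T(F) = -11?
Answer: -1447844/10481261241465 - √43/10481261241465 ≈ -1.3814e-7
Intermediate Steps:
R(O, q) = √(1086 + O)
1/(-7239220 + R(T(-33), -2936)) = 1/(-7239220 + √(1086 - 11)) = 1/(-7239220 + √1075) = 1/(-7239220 + 5*√43)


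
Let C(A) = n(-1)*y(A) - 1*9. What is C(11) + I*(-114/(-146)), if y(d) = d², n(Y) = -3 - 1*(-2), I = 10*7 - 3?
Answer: -5671/73 ≈ -77.685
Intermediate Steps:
I = 67 (I = 70 - 3 = 67)
n(Y) = -1 (n(Y) = -3 + 2 = -1)
C(A) = -9 - A² (C(A) = -A² - 1*9 = -A² - 9 = -9 - A²)
C(11) + I*(-114/(-146)) = (-9 - 1*11²) + 67*(-114/(-146)) = (-9 - 1*121) + 67*(-114*(-1/146)) = (-9 - 121) + 67*(57/73) = -130 + 3819/73 = -5671/73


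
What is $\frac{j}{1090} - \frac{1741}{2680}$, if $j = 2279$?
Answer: $\frac{421003}{292120} \approx 1.4412$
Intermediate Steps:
$\frac{j}{1090} - \frac{1741}{2680} = \frac{2279}{1090} - \frac{1741}{2680} = \frac{421003}{292120}$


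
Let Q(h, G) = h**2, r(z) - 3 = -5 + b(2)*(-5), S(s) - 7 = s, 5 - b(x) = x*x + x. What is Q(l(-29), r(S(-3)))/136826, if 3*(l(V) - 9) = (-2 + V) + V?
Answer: 121/136826 ≈ 0.00088433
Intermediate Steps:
b(x) = 5 - x - x**2 (b(x) = 5 - (x*x + x) = 5 - (x**2 + x) = 5 - (x + x**2) = 5 + (-x - x**2) = 5 - x - x**2)
S(s) = 7 + s
l(V) = 25/3 + 2*V/3 (l(V) = 9 + ((-2 + V) + V)/3 = 9 + (-2 + 2*V)/3 = 9 + (-2/3 + 2*V/3) = 25/3 + 2*V/3)
r(z) = 3 (r(z) = 3 + (-5 + (5 - 1*2 - 1*2**2)*(-5)) = 3 + (-5 + (5 - 2 - 1*4)*(-5)) = 3 + (-5 + (5 - 2 - 4)*(-5)) = 3 + (-5 - 1*(-5)) = 3 + (-5 + 5) = 3 + 0 = 3)
Q(l(-29), r(S(-3)))/136826 = (25/3 + (2/3)*(-29))**2/136826 = (25/3 - 58/3)**2*(1/136826) = (-11)**2*(1/136826) = 121*(1/136826) = 121/136826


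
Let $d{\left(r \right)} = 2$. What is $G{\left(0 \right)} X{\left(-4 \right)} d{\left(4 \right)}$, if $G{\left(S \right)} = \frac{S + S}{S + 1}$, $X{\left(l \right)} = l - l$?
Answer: $0$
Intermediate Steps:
$X{\left(l \right)} = 0$
$G{\left(S \right)} = \frac{2 S}{1 + S}$
$G{\left(0 \right)} X{\left(-4 \right)} d{\left(4 \right)} = 2 \cdot 0 \frac{1}{1 + 0} \cdot 0 \cdot 2 = 2 \cdot 0 \cdot 1^{-1} \cdot 0 \cdot 2 = 2 \cdot 0 \cdot 1 \cdot 0 \cdot 2 = 0 \cdot 0 \cdot 2 = 0 \cdot 2 = 0$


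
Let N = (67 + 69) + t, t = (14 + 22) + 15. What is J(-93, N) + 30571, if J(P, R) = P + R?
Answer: 30665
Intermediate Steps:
t = 51 (t = 36 + 15 = 51)
N = 187 (N = (67 + 69) + 51 = 136 + 51 = 187)
J(-93, N) + 30571 = (-93 + 187) + 30571 = 94 + 30571 = 30665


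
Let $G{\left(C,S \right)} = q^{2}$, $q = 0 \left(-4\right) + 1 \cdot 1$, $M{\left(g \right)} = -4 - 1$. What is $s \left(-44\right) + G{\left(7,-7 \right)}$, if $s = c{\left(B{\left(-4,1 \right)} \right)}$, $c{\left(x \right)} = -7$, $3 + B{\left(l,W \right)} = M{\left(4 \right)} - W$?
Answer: $309$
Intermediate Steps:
$M{\left(g \right)} = -5$
$q = 1$ ($q = 0 + 1 = 1$)
$B{\left(l,W \right)} = -8 - W$ ($B{\left(l,W \right)} = -3 - \left(5 + W\right) = -8 - W$)
$s = -7$
$G{\left(C,S \right)} = 1$ ($G{\left(C,S \right)} = 1^{2} = 1$)
$s \left(-44\right) + G{\left(7,-7 \right)} = \left(-7\right) \left(-44\right) + 1 = 308 + 1 = 309$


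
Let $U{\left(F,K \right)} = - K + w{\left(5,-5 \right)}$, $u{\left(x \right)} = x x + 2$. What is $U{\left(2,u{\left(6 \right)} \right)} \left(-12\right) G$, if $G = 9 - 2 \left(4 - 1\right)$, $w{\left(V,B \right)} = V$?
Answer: $1188$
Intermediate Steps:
$u{\left(x \right)} = 2 + x^{2}$ ($u{\left(x \right)} = x^{2} + 2 = 2 + x^{2}$)
$U{\left(F,K \right)} = 5 - K$ ($U{\left(F,K \right)} = - K + 5 = 5 - K$)
$G = 3$ ($G = 9 - 6 = 3$)
$U{\left(2,u{\left(6 \right)} \right)} \left(-12\right) G = \left(5 - \left(2 + 6^{2}\right)\right) \left(-12\right) 3 = \left(5 - \left(2 + 36\right)\right) \left(-12\right) 3 = \left(5 - 38\right) \left(-12\right) 3 = \left(-33\right) \left(-12\right) 3 = 396 \cdot 3 = 1188$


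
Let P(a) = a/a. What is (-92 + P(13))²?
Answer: 8281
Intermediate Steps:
P(a) = 1
(-92 + P(13))² = (-92 + 1)² = (-91)² = 8281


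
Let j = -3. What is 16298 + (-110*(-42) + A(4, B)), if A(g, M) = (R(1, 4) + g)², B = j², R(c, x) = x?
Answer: 20982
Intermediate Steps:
B = 9 (B = (-3)² = 9)
A(g, M) = (4 + g)²
16298 + (-110*(-42) + A(4, B)) = 16298 + (-110*(-42) + (4 + 4)²) = 16298 + (4620 + 8²) = 16298 + (4620 + 64) = 16298 + 4684 = 20982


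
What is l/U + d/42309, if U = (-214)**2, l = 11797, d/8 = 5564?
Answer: 2537590825/1937582964 ≈ 1.3097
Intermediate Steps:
d = 44512 (d = 8*5564 = 44512)
U = 45796
l/U + d/42309 = 11797/45796 + 44512/42309 = 2537590825/1937582964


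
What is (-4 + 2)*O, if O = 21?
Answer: -42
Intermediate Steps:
(-4 + 2)*O = (-4 + 2)*21 = -2*21 = -42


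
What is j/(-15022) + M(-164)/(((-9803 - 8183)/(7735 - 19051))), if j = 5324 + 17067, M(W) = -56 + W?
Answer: -821745521/5873602 ≈ -139.90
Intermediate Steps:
j = 22391
j/(-15022) + M(-164)/(((-9803 - 8183)/(7735 - 19051))) = 22391/(-15022) + (-56 - 164)/(((-9803 - 8183)/(7735 - 19051))) = 22391*(-1/15022) - 220/((-17986/(-11316))) = -22391/15022 - 220/((-17986*(-1/11316))) = -22391/15022 - 220/391/246 = -22391/15022 - 220*246/391 = -22391/15022 - 54120/391 = -821745521/5873602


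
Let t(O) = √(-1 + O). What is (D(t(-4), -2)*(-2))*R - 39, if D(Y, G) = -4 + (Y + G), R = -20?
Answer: -279 + 40*I*√5 ≈ -279.0 + 89.443*I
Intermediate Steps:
D(Y, G) = -4 + G + Y (D(Y, G) = -4 + (G + Y) = -4 + G + Y)
(D(t(-4), -2)*(-2))*R - 39 = ((-4 - 2 + √(-1 - 4))*(-2))*(-20) - 39 = ((-4 - 2 + √(-5))*(-2))*(-20) - 39 = ((-4 - 2 + I*√5)*(-2))*(-20) - 39 = ((-6 + I*√5)*(-2))*(-20) - 39 = (12 - 2*I*√5)*(-20) - 39 = (-240 + 40*I*√5) - 39 = -279 + 40*I*√5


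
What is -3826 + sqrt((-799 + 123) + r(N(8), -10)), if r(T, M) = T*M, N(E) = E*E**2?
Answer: -3826 + 6*I*sqrt(161) ≈ -3826.0 + 76.131*I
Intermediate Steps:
N(E) = E**3
r(T, M) = M*T
-3826 + sqrt((-799 + 123) + r(N(8), -10)) = -3826 + sqrt((-799 + 123) - 10*8**3) = -3826 + sqrt(-676 - 10*512) = -3826 + sqrt(-676 - 5120) = -3826 + sqrt(-5796) = -3826 + 6*I*sqrt(161)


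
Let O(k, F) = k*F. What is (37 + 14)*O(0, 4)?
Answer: 0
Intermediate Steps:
O(k, F) = F*k
(37 + 14)*O(0, 4) = (37 + 14)*(4*0) = 51*0 = 0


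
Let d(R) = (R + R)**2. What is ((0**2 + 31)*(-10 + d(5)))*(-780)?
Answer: -2176200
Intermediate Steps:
d(R) = 4*R**2 (d(R) = (2*R)**2 = 4*R**2)
((0**2 + 31)*(-10 + d(5)))*(-780) = ((0**2 + 31)*(-10 + 4*5**2))*(-780) = ((0 + 31)*(-10 + 4*25))*(-780) = (31*(-10 + 100))*(-780) = (31*90)*(-780) = 2790*(-780) = -2176200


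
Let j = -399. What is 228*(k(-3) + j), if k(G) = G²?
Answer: -88920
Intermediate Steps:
228*(k(-3) + j) = 228*((-3)² - 399) = 228*(9 - 399) = 228*(-390) = -88920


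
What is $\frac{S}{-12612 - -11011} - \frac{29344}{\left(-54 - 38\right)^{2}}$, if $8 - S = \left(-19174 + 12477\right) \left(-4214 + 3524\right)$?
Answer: $\frac{2441531504}{846929} \approx 2882.8$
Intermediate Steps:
$S = -4620922$ ($S = 8 - \left(-19174 + 12477\right) \left(-4214 + 3524\right) = 8 - \left(-6697\right) \left(-690\right) = 8 - 4620930 = -4620922$)
$\frac{S}{-12612 - -11011} - \frac{29344}{\left(-54 - 38\right)^{2}} = - \frac{4620922}{-12612 - -11011} - \frac{29344}{\left(-54 - 38\right)^{2}} = - \frac{4620922}{-12612 + 11011} - \frac{29344}{\left(-92\right)^{2}} = - \frac{4620922}{-1601} - \frac{29344}{8464} = \left(-4620922\right) \left(- \frac{1}{1601}\right) - \frac{1834}{529} = \frac{4620922}{1601} - \frac{1834}{529} = \frac{2441531504}{846929}$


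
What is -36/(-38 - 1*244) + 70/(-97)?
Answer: -2708/4559 ≈ -0.59399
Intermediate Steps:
-36/(-38 - 1*244) + 70/(-97) = -36/(-38 - 244) + 70*(-1/97) = -36/(-282) - 70/97 = -36*(-1/282) - 70/97 = 6/47 - 70/97 = -2708/4559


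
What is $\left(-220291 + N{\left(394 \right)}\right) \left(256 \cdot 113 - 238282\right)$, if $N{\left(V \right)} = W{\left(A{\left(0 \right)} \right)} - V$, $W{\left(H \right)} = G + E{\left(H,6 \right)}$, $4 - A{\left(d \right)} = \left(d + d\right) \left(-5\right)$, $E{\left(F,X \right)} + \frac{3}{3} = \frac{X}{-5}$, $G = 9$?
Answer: $\frac{230999319414}{5} \approx 4.62 \cdot 10^{10}$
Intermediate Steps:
$E{\left(F,X \right)} = -1 - \frac{X}{5}$ ($E{\left(F,X \right)} = -1 + \frac{X}{-5} = -1 + X \left(- \frac{1}{5}\right) = -1 - \frac{X}{5}$)
$A{\left(d \right)} = 4 + 10 d$ ($A{\left(d \right)} = 4 - \left(d + d\right) \left(-5\right) = 4 - 2 d \left(-5\right) = 4 - - 10 d = 4 + 10 d$)
$W{\left(H \right)} = \frac{34}{5}$ ($W{\left(H \right)} = 9 - \frac{11}{5} = \frac{34}{5}$)
$N{\left(V \right)} = \frac{34}{5} - V$
$\left(-220291 + N{\left(394 \right)}\right) \left(256 \cdot 113 - 238282\right) = \left(-220291 + \left(\frac{34}{5} - 394\right)\right) \left(256 \cdot 113 - 238282\right) = \left(-220291 + \left(\frac{34}{5} - 394\right)\right) \left(28928 - 238282\right) = \left(-220291 - \frac{1936}{5}\right) \left(-209354\right) = \left(- \frac{1103391}{5}\right) \left(-209354\right) = \frac{230999319414}{5}$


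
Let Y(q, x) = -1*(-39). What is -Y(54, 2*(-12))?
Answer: -39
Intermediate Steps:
Y(q, x) = 39
-Y(54, 2*(-12)) = -1*39 = -39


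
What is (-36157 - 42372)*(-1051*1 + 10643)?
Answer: -753250168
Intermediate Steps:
(-36157 - 42372)*(-1051*1 + 10643) = -78529*(-1051 + 10643) = -78529*9592 = -753250168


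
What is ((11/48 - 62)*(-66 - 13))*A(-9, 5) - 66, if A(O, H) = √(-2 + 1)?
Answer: -66 + 234235*I/48 ≈ -66.0 + 4879.9*I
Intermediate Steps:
A(O, H) = I (A(O, H) = √(-1) = I)
((11/48 - 62)*(-66 - 13))*A(-9, 5) - 66 = ((11/48 - 62)*(-66 - 13))*I - 66 = ((11*(1/48) - 62)*(-79))*I - 66 = ((11/48 - 62)*(-79))*I - 66 = (-2965/48*(-79))*I - 66 = 234235*I/48 - 66 = -66 + 234235*I/48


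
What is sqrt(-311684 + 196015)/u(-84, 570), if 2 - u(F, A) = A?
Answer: -I*sqrt(115669)/568 ≈ -0.59877*I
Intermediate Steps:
u(F, A) = 2 - A
sqrt(-311684 + 196015)/u(-84, 570) = sqrt(-311684 + 196015)/(2 - 1*570) = sqrt(-115669)/(2 - 570) = (I*sqrt(115669))/(-568) = (I*sqrt(115669))*(-1/568) = -I*sqrt(115669)/568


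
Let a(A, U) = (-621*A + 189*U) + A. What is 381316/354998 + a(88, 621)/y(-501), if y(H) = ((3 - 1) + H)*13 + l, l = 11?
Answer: -9913833483/1149483524 ≈ -8.6246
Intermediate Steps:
a(A, U) = -620*A + 189*U
y(H) = 37 + 13*H (y(H) = ((3 - 1) + H)*13 + 11 = (2 + H)*13 + 11 = (26 + 13*H) + 11 = 37 + 13*H)
381316/354998 + a(88, 621)/y(-501) = 381316/354998 + (-620*88 + 189*621)/(37 + 13*(-501)) = 381316*(1/354998) + (-54560 + 117369)/(37 - 6513) = 190658/177499 + 62809/(-6476) = 190658/177499 + 62809*(-1/6476) = 190658/177499 - 62809/6476 = -9913833483/1149483524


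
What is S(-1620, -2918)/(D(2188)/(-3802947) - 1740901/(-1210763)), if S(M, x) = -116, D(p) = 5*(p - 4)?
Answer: -178039410717692/2202444234429 ≈ -80.837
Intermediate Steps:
D(p) = -20 + 5*p (D(p) = 5*(-4 + p) = -20 + 5*p)
S(-1620, -2918)/(D(2188)/(-3802947) - 1740901/(-1210763)) = -116/((-20 + 5*2188)/(-3802947) - 1740901/(-1210763)) = -116/((-20 + 10940)*(-1/3802947) - 1740901*(-1/1210763)) = -116/(10920*(-1/3802947) + 1740901/1210763) = -116/(-3640/1267649 + 1740901/1210763) = -116/2202444234429/1534822506187 = -116*1534822506187/2202444234429 = -178039410717692/2202444234429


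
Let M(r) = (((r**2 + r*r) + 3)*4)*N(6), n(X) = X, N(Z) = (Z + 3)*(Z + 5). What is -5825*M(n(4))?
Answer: -80734500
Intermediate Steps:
N(Z) = (3 + Z)*(5 + Z)
M(r) = 1188 + 792*r**2 (M(r) = (((r**2 + r*r) + 3)*4)*(15 + 6**2 + 8*6) = (((r**2 + r**2) + 3)*4)*(15 + 36 + 48) = ((2*r**2 + 3)*4)*99 = ((3 + 2*r**2)*4)*99 = (12 + 8*r**2)*99 = 1188 + 792*r**2)
-5825*M(n(4)) = -5825*(1188 + 792*4**2) = -5825*(1188 + 792*16) = -5825*(1188 + 12672) = -5825*13860 = -80734500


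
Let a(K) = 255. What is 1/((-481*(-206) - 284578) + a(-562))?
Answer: -1/185237 ≈ -5.3985e-6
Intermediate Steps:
1/((-481*(-206) - 284578) + a(-562)) = 1/((-481*(-206) - 284578) + 255) = 1/((99086 - 284578) + 255) = 1/(-185492 + 255) = 1/(-185237) = -1/185237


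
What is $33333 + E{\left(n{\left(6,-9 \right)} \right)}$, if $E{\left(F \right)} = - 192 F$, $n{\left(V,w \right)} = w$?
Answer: $35061$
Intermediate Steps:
$33333 + E{\left(n{\left(6,-9 \right)} \right)} = 33333 - -1728 = 33333 + 1728 = 35061$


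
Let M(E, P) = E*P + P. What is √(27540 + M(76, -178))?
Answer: √13834 ≈ 117.62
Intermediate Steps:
M(E, P) = P + E*P
√(27540 + M(76, -178)) = √(27540 - 178*(1 + 76)) = √(27540 - 178*77) = √(27540 - 13706) = √13834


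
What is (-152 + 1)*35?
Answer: -5285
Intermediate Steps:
(-152 + 1)*35 = -151*35 = -5285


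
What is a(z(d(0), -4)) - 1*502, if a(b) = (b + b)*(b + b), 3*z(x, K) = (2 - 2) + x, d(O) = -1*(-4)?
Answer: -4454/9 ≈ -494.89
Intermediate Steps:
d(O) = 4
z(x, K) = x/3 (z(x, K) = ((2 - 2) + x)/3 = (0 + x)/3 = x/3)
a(b) = 4*b² (a(b) = (2*b)*(2*b) = 4*b²)
a(z(d(0), -4)) - 1*502 = 4*((⅓)*4)² - 1*502 = 4*(4/3)² - 502 = 4*(16/9) - 502 = 64/9 - 502 = -4454/9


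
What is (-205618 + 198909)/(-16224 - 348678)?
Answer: 6709/364902 ≈ 0.018386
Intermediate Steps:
(-205618 + 198909)/(-16224 - 348678) = -6709/(-364902) = -6709*(-1/364902) = 6709/364902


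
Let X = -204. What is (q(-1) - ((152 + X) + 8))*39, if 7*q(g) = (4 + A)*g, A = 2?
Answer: 11778/7 ≈ 1682.6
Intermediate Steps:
q(g) = 6*g/7 (q(g) = ((4 + 2)*g)/7 = (6*g)/7 = 6*g/7)
(q(-1) - ((152 + X) + 8))*39 = ((6/7)*(-1) - ((152 - 204) + 8))*39 = (-6/7 - (-52 + 8))*39 = (-6/7 - 1*(-44))*39 = (-6/7 + 44)*39 = (302/7)*39 = 11778/7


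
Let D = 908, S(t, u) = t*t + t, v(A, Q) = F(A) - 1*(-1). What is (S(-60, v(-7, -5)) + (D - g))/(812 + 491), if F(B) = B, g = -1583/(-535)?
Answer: 2378097/697105 ≈ 3.4114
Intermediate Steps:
g = 1583/535 (g = -1583*(-1/535) = 1583/535 ≈ 2.9589)
v(A, Q) = 1 + A (v(A, Q) = A - 1*(-1) = A + 1 = 1 + A)
S(t, u) = t + t² (S(t, u) = t² + t = t + t²)
(S(-60, v(-7, -5)) + (D - g))/(812 + 491) = (-60*(1 - 60) + (908 - 1*1583/535))/(812 + 491) = (-60*(-59) + (908 - 1583/535))/1303 = (3540 + 484197/535)*(1/1303) = (2378097/535)*(1/1303) = 2378097/697105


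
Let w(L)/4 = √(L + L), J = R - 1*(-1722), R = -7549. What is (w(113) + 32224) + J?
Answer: 26397 + 4*√226 ≈ 26457.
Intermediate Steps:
J = -5827 (J = -7549 - 1*(-1722) = -7549 + 1722 = -5827)
w(L) = 4*√2*√L (w(L) = 4*√(L + L) = 4*√(2*L) = 4*(√2*√L) = 4*√2*√L)
(w(113) + 32224) + J = (4*√2*√113 + 32224) - 5827 = (4*√226 + 32224) - 5827 = (32224 + 4*√226) - 5827 = 26397 + 4*√226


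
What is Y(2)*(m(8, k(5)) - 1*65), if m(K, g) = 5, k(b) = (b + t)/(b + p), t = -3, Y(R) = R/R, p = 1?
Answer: -60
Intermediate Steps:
Y(R) = 1
k(b) = (-3 + b)/(1 + b) (k(b) = (b - 3)/(b + 1) = (-3 + b)/(1 + b))
Y(2)*(m(8, k(5)) - 1*65) = 1*(5 - 1*65) = 1*(5 - 65) = 1*(-60) = -60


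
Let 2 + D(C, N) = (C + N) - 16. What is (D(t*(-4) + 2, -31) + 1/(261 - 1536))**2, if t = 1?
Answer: 4228380676/1625625 ≈ 2601.1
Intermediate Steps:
D(C, N) = -18 + C + N (D(C, N) = -2 + ((C + N) - 16) = -2 + (-16 + C + N) = -18 + C + N)
(D(t*(-4) + 2, -31) + 1/(261 - 1536))**2 = ((-18 + (1*(-4) + 2) - 31) + 1/(261 - 1536))**2 = ((-18 + (-4 + 2) - 31) + 1/(-1275))**2 = ((-18 - 2 - 31) - 1/1275)**2 = (-51 - 1/1275)**2 = (-65026/1275)**2 = 4228380676/1625625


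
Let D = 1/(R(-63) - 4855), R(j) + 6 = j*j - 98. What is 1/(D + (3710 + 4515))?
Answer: 990/8142749 ≈ 0.00012158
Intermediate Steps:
R(j) = -104 + j² (R(j) = -6 + (j*j - 98) = -6 + (j² - 98) = -6 + (-98 + j²) = -104 + j²)
D = -1/990 (D = 1/((-104 + (-63)²) - 4855) = 1/((-104 + 3969) - 4855) = 1/(3865 - 4855) = 1/(-990) = -1/990 ≈ -0.0010101)
1/(D + (3710 + 4515)) = 1/(-1/990 + (3710 + 4515)) = 1/(-1/990 + 8225) = 1/(8142749/990) = 990/8142749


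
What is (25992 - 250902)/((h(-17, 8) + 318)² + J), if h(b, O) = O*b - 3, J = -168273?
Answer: 112455/68116 ≈ 1.6509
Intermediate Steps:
h(b, O) = -3 + O*b
(25992 - 250902)/((h(-17, 8) + 318)² + J) = (25992 - 250902)/(((-3 + 8*(-17)) + 318)² - 168273) = -224910/(((-3 - 136) + 318)² - 168273) = -224910/((-139 + 318)² - 168273) = -224910/(179² - 168273) = -224910/(32041 - 168273) = -224910/(-136232) = -224910*(-1/136232) = 112455/68116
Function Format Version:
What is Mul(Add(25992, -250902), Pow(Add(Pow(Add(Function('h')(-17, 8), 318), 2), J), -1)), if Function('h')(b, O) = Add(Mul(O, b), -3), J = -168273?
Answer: Rational(112455, 68116) ≈ 1.6509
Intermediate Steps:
Function('h')(b, O) = Add(-3, Mul(O, b))
Mul(Add(25992, -250902), Pow(Add(Pow(Add(Function('h')(-17, 8), 318), 2), J), -1)) = Mul(Add(25992, -250902), Pow(Add(Pow(Add(Add(-3, Mul(8, -17)), 318), 2), -168273), -1)) = Mul(-224910, Pow(Add(Pow(Add(Add(-3, -136), 318), 2), -168273), -1)) = Mul(-224910, Pow(Add(Pow(Add(-139, 318), 2), -168273), -1)) = Mul(-224910, Pow(Add(Pow(179, 2), -168273), -1)) = Mul(-224910, Pow(Add(32041, -168273), -1)) = Mul(-224910, Pow(-136232, -1)) = Mul(-224910, Rational(-1, 136232)) = Rational(112455, 68116)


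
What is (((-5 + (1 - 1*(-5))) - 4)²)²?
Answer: 81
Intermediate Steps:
(((-5 + (1 - 1*(-5))) - 4)²)² = (((-5 + (1 + 5)) - 4)²)² = (((-5 + 6) - 4)²)² = ((1 - 4)²)² = ((-3)²)² = 9² = 81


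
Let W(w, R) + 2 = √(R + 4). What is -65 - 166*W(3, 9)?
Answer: 267 - 166*√13 ≈ -331.52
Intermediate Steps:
W(w, R) = -2 + √(4 + R) (W(w, R) = -2 + √(R + 4) = -2 + √(4 + R))
-65 - 166*W(3, 9) = -65 - 166*(-2 + √(4 + 9)) = -65 - 166*(-2 + √13) = -65 + (332 - 166*√13) = 267 - 166*√13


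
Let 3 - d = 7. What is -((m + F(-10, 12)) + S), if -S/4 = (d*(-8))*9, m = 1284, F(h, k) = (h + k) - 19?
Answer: -115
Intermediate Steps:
F(h, k) = -19 + h + k
d = -4 (d = 3 - 1*7 = 3 - 7 = -4)
S = -1152 (S = -4*(-4*(-8))*9 = -128*9 = -4*288 = -1152)
-((m + F(-10, 12)) + S) = -((1284 + (-19 - 10 + 12)) - 1152) = -((1284 - 17) - 1152) = -(1267 - 1152) = -1*115 = -115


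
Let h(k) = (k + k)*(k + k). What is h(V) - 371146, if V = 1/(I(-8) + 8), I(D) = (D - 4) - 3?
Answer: -18186150/49 ≈ -3.7115e+5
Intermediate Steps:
I(D) = -7 + D (I(D) = (-4 + D) - 3 = -7 + D)
V = -⅐ (V = 1/((-7 - 8) + 8) = 1/(-15 + 8) = 1/(-7) = -⅐ ≈ -0.14286)
h(k) = 4*k² (h(k) = (2*k)*(2*k) = 4*k²)
h(V) - 371146 = 4*(-⅐)² - 371146 = 4*(1/49) - 371146 = 4/49 - 371146 = -18186150/49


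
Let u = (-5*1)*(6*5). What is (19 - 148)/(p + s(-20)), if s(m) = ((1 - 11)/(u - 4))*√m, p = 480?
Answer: -18356184/68302105 + 9933*I*√5/136604210 ≈ -0.26875 + 0.00016259*I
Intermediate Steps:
u = -150 (u = -5*30 = -150)
s(m) = 5*√m/77 (s(m) = ((1 - 11)/(-150 - 4))*√m = (-10/(-154))*√m = (-10*(-1/154))*√m = 5*√m/77)
(19 - 148)/(p + s(-20)) = (19 - 148)/(480 + 5*√(-20)/77) = -129/(480 + 5*(2*I*√5)/77) = -129/(480 + 10*I*√5/77)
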